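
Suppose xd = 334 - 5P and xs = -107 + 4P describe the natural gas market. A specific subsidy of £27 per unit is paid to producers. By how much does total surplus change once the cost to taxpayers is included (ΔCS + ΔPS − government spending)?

Pre-subsidy: 334 - 5P = -107 + 4P gives P* = 49, x* = 89.
With the subsidy, sellers receive Ps = Pb + 27 for each unit, where Pb is the price buyers pay.
Supply in terms of Pb becomes xs = -107 + 4(Pb + 27) = 1 + 4Pb. Setting this equal to demand: 334 - 5Pb = 1 + 4Pb, so Pb = 37.
Sellers receive Ps = 37 + 27 = 64; x' = 334 − 5·37 = 149.
ΔCS = ½(89 + 149)(49 − 37) = 1428; ΔPS = ½(89 + 149)(64 − 49) = 1785.
Government spending = 27 × 149 = 4023.
Net change = 1428 + 1785 − 4023 = -810. The loss equals the DWL triangle ½·27·60.

Net change in total surplus = -£810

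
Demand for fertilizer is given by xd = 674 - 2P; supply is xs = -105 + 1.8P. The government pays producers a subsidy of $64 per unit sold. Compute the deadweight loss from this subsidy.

Deadweight loss = 36864/19

Pre-subsidy: 674 - 2P = -105 + 1.8P gives P* = 205, x* = 264.
With the subsidy, sellers receive Ps = Pb + 64 for each unit, where Pb is the price buyers pay.
Supply in terms of Pb becomes xs = -105 + 1.8(Pb + 64) = 10.2 + 1.8Pb. Setting this equal to demand: 674 - 2Pb = 10.2 + 1.8Pb, so Pb = 3319/19.
Sellers receive Ps = 3319/19 + 64 = 4535/19; x' = 674 − 2·(3319/19) = 6168/19.
The subsidy expands output by 6168/19 − 264 = 1152/19 past the efficient level; on those units the gap between marginal cost and willingness to pay runs from 0 up to 64.
DWL = ½ × 64 × 1152/19 = 36864/19.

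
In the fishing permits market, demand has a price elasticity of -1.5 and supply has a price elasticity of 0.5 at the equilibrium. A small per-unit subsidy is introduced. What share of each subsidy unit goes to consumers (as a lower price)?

For a small subsidy around the equilibrium, the benefit split depends on the relative slopes, which at a point are proportional to the elasticities.
Buyer share = εs/(εs + |εd|) = 0.5/(0.5 + 1.5) = 0.25; seller share = |εd|/(εs + |εd|) = 0.75.

Consumer share = 0.25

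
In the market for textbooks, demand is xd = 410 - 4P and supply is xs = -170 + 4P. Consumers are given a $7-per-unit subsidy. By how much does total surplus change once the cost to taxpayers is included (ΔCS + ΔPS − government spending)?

Net change in total surplus = -$49

Pre-subsidy: 410 - 4P = -170 + 4P gives P* = 72.5, x* = 120.
With the rebate, buyers effectively pay Pb = Ps − 7, where Ps is the price sellers receive.
Demand in terms of Ps becomes xd = 410 − 4(Ps − 7) = 438 - 4Ps. Setting this equal to supply: 438 - 4Ps = -170 + 4Ps, so Ps = 76.
Buyers pay Pb = 76 − 7 = 69; x' = -170 + 4·76 = 134.
ΔCS = ½(120 + 134)(72.5 − 69) = 444.5; ΔPS = ½(120 + 134)(76 − 72.5) = 444.5.
Government spending = 7 × 134 = 938.
Net change = 444.5 + 444.5 − 938 = -49. The loss equals the DWL triangle ½·7·14.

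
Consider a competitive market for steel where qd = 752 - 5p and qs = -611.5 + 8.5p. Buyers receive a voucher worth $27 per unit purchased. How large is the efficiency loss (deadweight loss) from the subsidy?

Pre-subsidy: 752 - 5p = -611.5 + 8.5p gives p* = 101, q* = 247.
With the rebate, buyers effectively pay pb = ps − 27, where ps is the price sellers receive.
Demand in terms of ps becomes qd = 752 − 5(ps − 27) = 887 - 5ps. Setting this equal to supply: 887 - 5ps = -611.5 + 8.5ps, so ps = 111.
Buyers pay pb = 111 − 27 = 84; q' = -611.5 + 8.5·111 = 332.
The subsidy expands output by 332 − 247 = 85 past the efficient level; on those units the gap between marginal cost and willingness to pay runs from 0 up to 27.
DWL = ½ × 27 × 85 = 1147.5.

Deadweight loss = $1147.5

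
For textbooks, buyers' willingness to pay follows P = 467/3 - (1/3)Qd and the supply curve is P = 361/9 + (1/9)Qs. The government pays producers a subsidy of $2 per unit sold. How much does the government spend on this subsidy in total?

Pre-subsidy: 467/3 - (1/3)Q = 361/9 + (1/9)Q gives Q* = 260 and P* = 69.
With the subsidy, sellers receive Ps = Pb + 2 for each unit, where Pb is the price buyers pay.
On the curves, Pb = 467/3 - (1/3)Q and Ps = 361/9 + (1/9)Q; the wedge Ps − Pb = 2 gives 361/9 + (1/9)Q − (467/3 - (1/3)Q) = 2, so Q' = 264.5.
Then Pb = 467/3 − (1/3)·264.5 = 67.5 and Ps = 361/9 + (1/9)·264.5 = 69.5.
Government outlay = subsidy × quantity = 2 × 264.5 = 529.

Government cost = $529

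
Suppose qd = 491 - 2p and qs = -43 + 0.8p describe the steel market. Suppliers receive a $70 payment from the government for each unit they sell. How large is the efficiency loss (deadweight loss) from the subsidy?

Deadweight loss = $1400

Pre-subsidy: 491 - 2p = -43 + 0.8p gives p* = 1335/7, q* = 767/7.
With the subsidy, sellers receive ps = pb + 70 for each unit, where pb is the price buyers pay.
Supply in terms of pb becomes qs = -43 + 0.8(pb + 70) = 13 + 0.8pb. Setting this equal to demand: 491 - 2pb = 13 + 0.8pb, so pb = 1195/7.
Sellers receive ps = 1195/7 + 70 = 1685/7; q' = 491 − 2·(1195/7) = 1047/7.
The subsidy expands output by 1047/7 − 767/7 = 40 past the efficient level; on those units the gap between marginal cost and willingness to pay runs from 0 up to 70.
DWL = ½ × 70 × 40 = 1400.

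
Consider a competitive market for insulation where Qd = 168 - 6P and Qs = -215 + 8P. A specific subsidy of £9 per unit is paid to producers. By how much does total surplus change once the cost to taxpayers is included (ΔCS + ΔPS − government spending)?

Pre-subsidy: 168 - 6P = -215 + 8P gives P* = 383/14, Q* = 27/7.
With the subsidy, sellers receive Ps = Pb + 9 for each unit, where Pb is the price buyers pay.
Supply in terms of Pb becomes Qs = -215 + 8(Pb + 9) = -143 + 8Pb. Setting this equal to demand: 168 - 6Pb = -143 + 8Pb, so Pb = 311/14.
Sellers receive Ps = 311/14 + 9 = 437/14; Q' = 168 − 6·(311/14) = 243/7.
ΔCS = ½(27/7 + 243/7)(383/14 − 311/14) = 4860/49; ΔPS = ½(27/7 + 243/7)(437/14 − 383/14) = 3645/49.
Government spending = 9 × 243/7 = 2187/7.
Net change = 4860/49 + 3645/49 − 2187/7 = -972/7. The loss equals the DWL triangle ½·9·216/7.

Net change in total surplus = -972/7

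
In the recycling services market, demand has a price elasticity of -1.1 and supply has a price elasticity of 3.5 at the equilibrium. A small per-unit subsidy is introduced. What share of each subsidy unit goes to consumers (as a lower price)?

Consumer share = 35/46

For a small subsidy around the equilibrium, the benefit split depends on the relative slopes, which at a point are proportional to the elasticities.
Buyer share = εs/(εs + |εd|) = 3.5/(3.5 + 1.1) = 35/46; seller share = |εd|/(εs + |εd|) = 11/46.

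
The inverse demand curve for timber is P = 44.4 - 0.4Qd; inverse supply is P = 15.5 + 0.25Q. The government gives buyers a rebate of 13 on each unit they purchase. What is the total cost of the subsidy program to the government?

Pre-subsidy: 44.4 - 0.4Q = 15.5 + 0.25Q gives Q* = 578/13 and P* = 346/13.
With the rebate, buyers effectively pay Pb = Ps − 13, where Ps is the price sellers receive.
On the curves, Pb = 44.4 - 0.4Q and Ps = 15.5 + 0.25Q; the wedge Ps − Pb = 13 gives 15.5 + 0.25Q − (44.4 - 0.4Q) = 13, so Q' = 838/13.
Then Pb = 44.4 − 0.4·(838/13) = 242/13 and Ps = 15.5 + 0.25·(838/13) = 411/13.
Government outlay = subsidy × quantity = 13 × 838/13 = 838.

Government cost = 838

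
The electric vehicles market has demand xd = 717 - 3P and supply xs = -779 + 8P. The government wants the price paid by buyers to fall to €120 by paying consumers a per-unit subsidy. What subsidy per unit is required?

At a buyer price of 120, quantity demanded is 717 − 3·120 = 357.
Sellers supply 357 only when they receive Ps with -779 + 8·Ps = 357, i.e. Ps = 142.
s = Ps − Pb = 142 − 120 = 22.

Required subsidy s = €22 per unit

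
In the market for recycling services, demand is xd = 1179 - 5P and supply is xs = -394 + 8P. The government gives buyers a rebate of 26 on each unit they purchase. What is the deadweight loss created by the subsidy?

Pre-subsidy: 1179 - 5P = -394 + 8P gives P* = 121, x* = 574.
With the rebate, buyers effectively pay Pb = Ps − 26, where Ps is the price sellers receive.
Demand in terms of Ps becomes xd = 1179 − 5(Ps − 26) = 1309 - 5Ps. Setting this equal to supply: 1309 - 5Ps = -394 + 8Ps, so Ps = 131.
Buyers pay Pb = 131 − 26 = 105; x' = -394 + 8·131 = 654.
The subsidy expands output by 654 − 574 = 80 past the efficient level; on those units the gap between marginal cost and willingness to pay runs from 0 up to 26.
DWL = ½ × 26 × 80 = 1040.

Deadweight loss = 1040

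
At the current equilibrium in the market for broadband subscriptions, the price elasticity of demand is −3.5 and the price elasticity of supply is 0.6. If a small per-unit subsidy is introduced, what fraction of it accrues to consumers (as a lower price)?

For a small subsidy around the equilibrium, the benefit split depends on the relative slopes, which at a point are proportional to the elasticities.
Buyer share = εs/(εs + |εd|) = 0.6/(0.6 + 3.5) = 6/41; seller share = |εd|/(εs + |εd|) = 35/41.

Consumer share = 6/41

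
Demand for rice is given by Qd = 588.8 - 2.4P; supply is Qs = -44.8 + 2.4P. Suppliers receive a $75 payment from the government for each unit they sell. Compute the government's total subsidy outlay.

Pre-subsidy: 588.8 - 2.4P = -44.8 + 2.4P gives P* = 132, Q* = 272.
With the subsidy, sellers receive Ps = Pb + 75 for each unit, where Pb is the price buyers pay.
Supply in terms of Pb becomes Qs = -44.8 + 2.4(Pb + 75) = 135.2 + 2.4Pb. Setting this equal to demand: 588.8 - 2.4Pb = 135.2 + 2.4Pb, so Pb = 94.5.
Sellers receive Ps = 94.5 + 75 = 169.5; Q' = 588.8 − 2.4·94.5 = 362.
Government outlay = subsidy × quantity = 75 × 362 = 27150.

Government cost = $27150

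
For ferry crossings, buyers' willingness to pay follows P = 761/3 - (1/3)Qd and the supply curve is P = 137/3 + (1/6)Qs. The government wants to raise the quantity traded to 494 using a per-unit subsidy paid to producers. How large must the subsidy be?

At Q = 494, from the demand curve buyers pay Pb = 761/3 − (1/3)·494 = 89; from the supply curve sellers need Ps = 137/3 + (1/6)·494 = 128.
The subsidy must fill the gap: s = Ps − Pb = 128 − 89 = 39.

Required subsidy s = 39 per unit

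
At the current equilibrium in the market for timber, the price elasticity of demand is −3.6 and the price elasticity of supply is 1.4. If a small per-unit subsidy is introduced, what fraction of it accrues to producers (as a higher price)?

Producer share = 0.72

For a small subsidy around the equilibrium, the benefit split depends on the relative slopes, which at a point are proportional to the elasticities.
Buyer share = εs/(εs + |εd|) = 1.4/(1.4 + 3.6) = 0.28; seller share = |εd|/(εs + |εd|) = 0.72.
So producers capture 0.72 of the subsidy.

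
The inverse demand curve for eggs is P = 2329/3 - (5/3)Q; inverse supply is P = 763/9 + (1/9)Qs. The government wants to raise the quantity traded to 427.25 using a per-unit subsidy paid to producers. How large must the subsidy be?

At Q = 427.25, from the demand curve buyers pay Pb = 2329/3 − (5/3)·427.25 = 64.25; from the supply curve sellers need Ps = 763/9 + (1/9)·427.25 = 132.25.
The subsidy must fill the gap: s = Ps − Pb = 132.25 − 64.25 = 68.

Required subsidy s = 68 per unit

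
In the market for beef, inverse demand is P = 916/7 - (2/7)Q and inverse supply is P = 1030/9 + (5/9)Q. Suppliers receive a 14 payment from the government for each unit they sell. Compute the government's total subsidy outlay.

Government cost = 26824/53

Pre-subsidy: 916/7 - (2/7)Q = 1030/9 + (5/9)Q gives Q* = 1034/53 and P* = 6640/53.
With the subsidy, sellers receive Ps = Pb + 14 for each unit, where Pb is the price buyers pay.
On the curves, Pb = 916/7 - (2/7)Q and Ps = 1030/9 + (5/9)Q; the wedge Ps − Pb = 14 gives 1030/9 + (5/9)Q − (916/7 - (2/7)Q) = 14, so Q' = 1916/53.
Then Pb = 916/7 − (2/7)·(1916/53) = 6388/53 and Ps = 1030/9 + (5/9)·(1916/53) = 7130/53.
Government outlay = subsidy × quantity = 14 × 1916/53 = 26824/53.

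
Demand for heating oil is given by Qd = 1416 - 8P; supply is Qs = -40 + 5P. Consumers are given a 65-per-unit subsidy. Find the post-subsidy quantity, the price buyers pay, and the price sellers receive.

Pre-subsidy: 1416 - 8P = -40 + 5P gives P* = 112, Q* = 520.
With the rebate, buyers effectively pay Pb = Ps − 65, where Ps is the price sellers receive.
Demand in terms of Ps becomes Qd = 1416 − 8(Ps − 65) = 1936 - 8Ps. Setting this equal to supply: 1936 - 8Ps = -40 + 5Ps, so Ps = 152.
Buyers pay Pb = 152 − 65 = 87; Q' = -40 + 5·152 = 720.

Q' = 720; buyers pay 87; sellers receive 152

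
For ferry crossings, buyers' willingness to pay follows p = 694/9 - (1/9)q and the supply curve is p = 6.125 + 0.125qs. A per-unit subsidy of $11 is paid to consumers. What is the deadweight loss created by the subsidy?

Pre-subsidy: 694/9 - (1/9)q = 6.125 + 0.125q gives q* = 5111/17 and p* = 743/17.
With the rebate, buyers effectively pay pb = ps − 11, where ps is the price sellers receive.
On the curves, pb = 694/9 - (1/9)q and ps = 6.125 + 0.125q; the wedge ps − pb = 11 gives 6.125 + 0.125q − (694/9 - (1/9)q) = 11, so q' = 5903/17.
Then pb = 694/9 − (1/9)·(5903/17) = 655/17 and ps = 6.125 + 0.125·(5903/17) = 842/17.
The subsidy expands output by 5903/17 − 5111/17 = 792/17 past the efficient level; on those units the gap between marginal cost and willingness to pay runs from 0 up to 11.
DWL = ½ × 11 × 792/17 = 4356/17.

Deadweight loss = 4356/17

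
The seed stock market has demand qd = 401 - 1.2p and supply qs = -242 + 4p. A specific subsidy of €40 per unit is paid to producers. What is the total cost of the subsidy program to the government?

Pre-subsidy: 401 - 1.2p = -242 + 4p gives p* = 3215/26, q* = 3284/13.
With the subsidy, sellers receive ps = pb + 40 for each unit, where pb is the price buyers pay.
Supply in terms of pb becomes qs = -242 + 4(pb + 40) = -82 + 4pb. Setting this equal to demand: 401 - 1.2pb = -82 + 4pb, so pb = 2415/26.
Sellers receive ps = 2415/26 + 40 = 3455/26; q' = 401 − 1.2·(2415/26) = 3764/13.
Government outlay = subsidy × quantity = 40 × 3764/13 = 150560/13.

Government cost = 150560/13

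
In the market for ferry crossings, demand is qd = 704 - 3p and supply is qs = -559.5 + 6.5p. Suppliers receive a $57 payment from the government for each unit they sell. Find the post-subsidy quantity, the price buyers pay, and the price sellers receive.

Pre-subsidy: 704 - 3p = -559.5 + 6.5p gives p* = 133, q* = 305.
With the subsidy, sellers receive ps = pb + 57 for each unit, where pb is the price buyers pay.
Supply in terms of pb becomes qs = -559.5 + 6.5(pb + 57) = -189 + 6.5pb. Setting this equal to demand: 704 - 3pb = -189 + 6.5pb, so pb = 94.
Sellers receive ps = 94 + 57 = 151; q' = 704 − 3·94 = 422.

q' = 422; buyers pay $94; sellers receive $151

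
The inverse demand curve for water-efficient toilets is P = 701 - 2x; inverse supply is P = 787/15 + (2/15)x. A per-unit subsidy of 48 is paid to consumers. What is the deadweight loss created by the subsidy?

Deadweight loss = 540

Pre-subsidy: 701 - 2x = 787/15 + (2/15)x gives x* = 304 and P* = 93.
With the rebate, buyers effectively pay Pb = Ps − 48, where Ps is the price sellers receive.
On the curves, Pb = 701 - 2x and Ps = 787/15 + (2/15)x; the wedge Ps − Pb = 48 gives 787/15 + (2/15)x − (701 - 2x) = 48, so x' = 326.5.
Then Pb = 701 − 2·326.5 = 48 and Ps = 787/15 + (2/15)·326.5 = 96.
The subsidy expands output by 326.5 − 304 = 22.5 past the efficient level; on those units the gap between marginal cost and willingness to pay runs from 0 up to 48.
DWL = ½ × 48 × 22.5 = 540.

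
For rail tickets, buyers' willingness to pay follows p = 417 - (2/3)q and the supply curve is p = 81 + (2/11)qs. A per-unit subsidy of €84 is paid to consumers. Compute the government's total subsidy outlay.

Government cost = €41580

Pre-subsidy: 417 - (2/3)q = 81 + (2/11)q gives q* = 396 and p* = 153.
With the rebate, buyers effectively pay pb = ps − 84, where ps is the price sellers receive.
On the curves, pb = 417 - (2/3)q and ps = 81 + (2/11)q; the wedge ps − pb = 84 gives 81 + (2/11)q − (417 - (2/3)q) = 84, so q' = 495.
Then pb = 417 − (2/3)·495 = 87 and ps = 81 + (2/11)·495 = 171.
Government outlay = subsidy × quantity = 84 × 495 = 41580.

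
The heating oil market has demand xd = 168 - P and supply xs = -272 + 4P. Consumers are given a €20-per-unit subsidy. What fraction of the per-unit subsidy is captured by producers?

Producer share = 0.2

Pre-subsidy: 168 - P = -272 + 4P gives P* = 88, x* = 80.
With the rebate, buyers effectively pay Pb = Ps − 20, where Ps is the price sellers receive.
Demand in terms of Ps becomes xd = 168 − 1(Ps − 20) = 188 - Ps. Setting this equal to supply: 188 - Ps = -272 + 4Ps, so Ps = 92.
Buyers pay Pb = 92 − 20 = 72; x' = -272 + 4·92 = 96.
Buyers' price falls by P* − Pb = 88 − 72 = 16; sellers' price rises by Ps − P* = 92 − 88 = 4.
So producers capture 4/20 = 0.2 of each unit of subsidy.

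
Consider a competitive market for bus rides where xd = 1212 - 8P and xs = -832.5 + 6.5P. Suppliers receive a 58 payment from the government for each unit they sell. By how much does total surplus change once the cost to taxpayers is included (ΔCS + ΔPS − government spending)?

Pre-subsidy: 1212 - 8P = -832.5 + 6.5P gives P* = 141, x* = 84.
With the subsidy, sellers receive Ps = Pb + 58 for each unit, where Pb is the price buyers pay.
Supply in terms of Pb becomes xs = -832.5 + 6.5(Pb + 58) = -455.5 + 6.5Pb. Setting this equal to demand: 1212 - 8Pb = -455.5 + 6.5Pb, so Pb = 115.
Sellers receive Ps = 115 + 58 = 173; x' = 1212 − 8·115 = 292.
ΔCS = ½(84 + 292)(141 − 115) = 4888; ΔPS = ½(84 + 292)(173 − 141) = 6016.
Government spending = 58 × 292 = 16936.
Net change = 4888 + 6016 − 16936 = -6032. The loss equals the DWL triangle ½·58·208.

Net change in total surplus = -6032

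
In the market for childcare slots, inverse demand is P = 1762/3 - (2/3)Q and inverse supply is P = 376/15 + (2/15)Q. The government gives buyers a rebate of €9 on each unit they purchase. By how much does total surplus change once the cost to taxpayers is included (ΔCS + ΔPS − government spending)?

Pre-subsidy: 1762/3 - (2/3)Q = 376/15 + (2/15)Q gives Q* = 4217/6 and P* = 1069/9.
With the rebate, buyers effectively pay Pb = Ps − 9, where Ps is the price sellers receive.
On the curves, Pb = 1762/3 - (2/3)Q and Ps = 376/15 + (2/15)Q; the wedge Ps − Pb = 9 gives 376/15 + (2/15)Q − (1762/3 - (2/3)Q) = 9, so Q' = 8569/12.
Then Pb = 1762/3 − (2/3)·(8569/12) = 2003/18 and Ps = 376/15 + (2/15)·(8569/12) = 2165/18.
ΔCS = ½(4217/6 + 8569/12)(1069/9 − 2003/18) = 5313.4375; ΔPS = ½(4217/6 + 8569/12)(2165/18 − 1069/9) = 1062.6875.
Government spending = 9 × 8569/12 = 6426.75.
Net change = 5313.4375 + 1062.6875 − 6426.75 = -50.625. The loss equals the DWL triangle ½·9·11.25.

Net change in total surplus = -€50.625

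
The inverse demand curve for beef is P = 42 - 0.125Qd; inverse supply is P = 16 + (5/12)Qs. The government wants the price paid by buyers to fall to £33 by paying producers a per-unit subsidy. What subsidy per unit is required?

At a buyer price of 33, quantity demanded is 336 − 8·33 = 72.
Sellers supply 72 only when they receive Ps = 16 + (5/12)·72 = 46.
s = Ps − Pb = 46 − 33 = 13.

Required subsidy s = £13 per unit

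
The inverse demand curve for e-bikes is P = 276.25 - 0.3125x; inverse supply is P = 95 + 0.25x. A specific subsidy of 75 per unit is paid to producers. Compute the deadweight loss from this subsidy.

Pre-subsidy: 276.25 - 0.3125x = 95 + 0.25x gives x* = 2900/9 and P* = 1580/9.
With the subsidy, sellers receive Ps = Pb + 75 for each unit, where Pb is the price buyers pay.
On the curves, Pb = 276.25 - 0.3125x and Ps = 95 + 0.25x; the wedge Ps − Pb = 75 gives 95 + 0.25x − (276.25 - 0.3125x) = 75, so x' = 4100/9.
Then Pb = 276.25 − 0.3125·(4100/9) = 1205/9 and Ps = 95 + 0.25·(4100/9) = 1880/9.
The subsidy expands output by 4100/9 − 2900/9 = 400/3 past the efficient level; on those units the gap between marginal cost and willingness to pay runs from 0 up to 75.
DWL = ½ × 75 × 400/3 = 5000.

Deadweight loss = 5000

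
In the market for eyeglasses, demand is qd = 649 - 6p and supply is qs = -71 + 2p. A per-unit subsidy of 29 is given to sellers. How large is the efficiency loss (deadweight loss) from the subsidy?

Deadweight loss = 630.75

Pre-subsidy: 649 - 6p = -71 + 2p gives p* = 90, q* = 109.
With the subsidy, sellers receive ps = pb + 29 for each unit, where pb is the price buyers pay.
Supply in terms of pb becomes qs = -71 + 2(pb + 29) = -13 + 2pb. Setting this equal to demand: 649 - 6pb = -13 + 2pb, so pb = 82.75.
Sellers receive ps = 82.75 + 29 = 111.75; q' = 649 − 6·82.75 = 152.5.
The subsidy expands output by 152.5 − 109 = 43.5 past the efficient level; on those units the gap between marginal cost and willingness to pay runs from 0 up to 29.
DWL = ½ × 29 × 43.5 = 630.75.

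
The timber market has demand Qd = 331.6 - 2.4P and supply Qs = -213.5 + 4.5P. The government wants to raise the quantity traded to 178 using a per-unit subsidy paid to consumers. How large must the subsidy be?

At Q = 178, invert demand for the buyer price: Pb = (331.6 − 178)/2.4 = 64; invert supply for the seller price: Ps = (178 − (-213.5))/4.5 = 87.
The subsidy must fill the gap: s = Ps − Pb = 87 − 64 = 23.

Required subsidy s = 23 per unit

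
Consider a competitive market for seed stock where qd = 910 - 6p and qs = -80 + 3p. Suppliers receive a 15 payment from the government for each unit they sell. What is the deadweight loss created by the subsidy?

Deadweight loss = 225

Pre-subsidy: 910 - 6p = -80 + 3p gives p* = 110, q* = 250.
With the subsidy, sellers receive ps = pb + 15 for each unit, where pb is the price buyers pay.
Supply in terms of pb becomes qs = -80 + 3(pb + 15) = -35 + 3pb. Setting this equal to demand: 910 - 6pb = -35 + 3pb, so pb = 105.
Sellers receive ps = 105 + 15 = 120; q' = 910 − 6·105 = 280.
The subsidy expands output by 280 − 250 = 30 past the efficient level; on those units the gap between marginal cost and willingness to pay runs from 0 up to 15.
DWL = ½ × 15 × 30 = 225.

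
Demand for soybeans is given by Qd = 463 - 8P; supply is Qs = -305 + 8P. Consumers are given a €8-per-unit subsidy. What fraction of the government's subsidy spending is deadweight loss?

Pre-subsidy: 463 - 8P = -305 + 8P gives P* = 48, Q* = 79.
With the rebate, buyers effectively pay Pb = Ps − 8, where Ps is the price sellers receive.
Demand in terms of Ps becomes Qd = 463 − 8(Ps − 8) = 527 - 8Ps. Setting this equal to supply: 527 - 8Ps = -305 + 8Ps, so Ps = 52.
Buyers pay Pb = 52 − 8 = 44; Q' = -305 + 8·52 = 111.
ΔCS = ½(79 + 111)(48 − 44) = 380; ΔPS = ½(79 + 111)(52 − 48) = 380.
Government spending = 8 × 111 = 888.
DWL = ½ × 8 × (111 − 79) = 128; fraction = 128 / 888 = 16/111.

DWL / government spending = 16/111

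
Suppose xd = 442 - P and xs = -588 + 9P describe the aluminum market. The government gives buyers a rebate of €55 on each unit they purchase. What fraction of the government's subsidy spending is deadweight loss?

Pre-subsidy: 442 - P = -588 + 9P gives P* = 103, x* = 339.
With the rebate, buyers effectively pay Pb = Ps − 55, where Ps is the price sellers receive.
Demand in terms of Ps becomes xd = 442 − 1(Ps − 55) = 497 - Ps. Setting this equal to supply: 497 - Ps = -588 + 9Ps, so Ps = 108.5.
Buyers pay Pb = 108.5 − 55 = 53.5; x' = -588 + 9·108.5 = 388.5.
ΔCS = ½(339 + 388.5)(103 − 53.5) = 18005.625; ΔPS = ½(339 + 388.5)(108.5 − 103) = 2000.625.
Government spending = 55 × 388.5 = 21367.5.
DWL = ½ × 55 × (388.5 − 339) = 1361.25; fraction = 1361.25 / 21367.5 = 33/518.

DWL / government spending = 33/518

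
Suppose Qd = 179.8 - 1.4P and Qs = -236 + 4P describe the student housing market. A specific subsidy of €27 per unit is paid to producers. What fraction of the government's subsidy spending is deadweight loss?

Pre-subsidy: 179.8 - 1.4P = -236 + 4P gives P* = 77, Q* = 72.
With the subsidy, sellers receive Ps = Pb + 27 for each unit, where Pb is the price buyers pay.
Supply in terms of Pb becomes Qs = -236 + 4(Pb + 27) = -128 + 4Pb. Setting this equal to demand: 179.8 - 1.4Pb = -128 + 4Pb, so Pb = 57.
Sellers receive Ps = 57 + 27 = 84; Q' = 179.8 − 1.4·57 = 100.
ΔCS = ½(72 + 100)(77 − 57) = 1720; ΔPS = ½(72 + 100)(84 − 77) = 602.
Government spending = 27 × 100 = 2700.
DWL = ½ × 27 × (100 − 72) = 378; fraction = 378 / 2700 = 0.14.

DWL / government spending = 0.14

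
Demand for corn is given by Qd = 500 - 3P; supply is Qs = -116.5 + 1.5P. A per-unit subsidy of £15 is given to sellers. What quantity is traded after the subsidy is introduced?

Q' = 104

Pre-subsidy: 500 - 3P = -116.5 + 1.5P gives P* = 137, Q* = 89.
With the subsidy, sellers receive Ps = Pb + 15 for each unit, where Pb is the price buyers pay.
Supply in terms of Pb becomes Qs = -116.5 + 1.5(Pb + 15) = -94 + 1.5Pb. Setting this equal to demand: 500 - 3Pb = -94 + 1.5Pb, so Pb = 132.
Sellers receive Ps = 132 + 15 = 147; Q' = 500 − 3·132 = 104.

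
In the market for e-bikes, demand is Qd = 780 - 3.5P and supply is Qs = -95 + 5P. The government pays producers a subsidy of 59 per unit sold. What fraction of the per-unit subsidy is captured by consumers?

Pre-subsidy: 780 - 3.5P = -95 + 5P gives P* = 1750/17, Q* = 7135/17.
With the subsidy, sellers receive Ps = Pb + 59 for each unit, where Pb is the price buyers pay.
Supply in terms of Pb becomes Qs = -95 + 5(Pb + 59) = 200 + 5Pb. Setting this equal to demand: 780 - 3.5Pb = 200 + 5Pb, so Pb = 1160/17.
Sellers receive Ps = 1160/17 + 59 = 2163/17; Q' = 780 − 3.5·(1160/17) = 9200/17.
Buyers' price falls by P* − Pb = 1750/17 − 1160/17 = 590/17; sellers' price rises by Ps − P* = 2163/17 − 1750/17 = 413/17.
So consumers capture (590/17)/59 = 10/17 of each unit of subsidy.

Consumer share = 10/17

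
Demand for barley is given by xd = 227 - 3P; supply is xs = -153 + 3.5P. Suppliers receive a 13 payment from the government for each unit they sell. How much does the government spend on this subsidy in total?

Government cost = 944

Pre-subsidy: 227 - 3P = -153 + 3.5P gives P* = 760/13, x* = 671/13.
With the subsidy, sellers receive Ps = Pb + 13 for each unit, where Pb is the price buyers pay.
Supply in terms of Pb becomes xs = -153 + 3.5(Pb + 13) = -107.5 + 3.5Pb. Setting this equal to demand: 227 - 3Pb = -107.5 + 3.5Pb, so Pb = 669/13.
Sellers receive Ps = 669/13 + 13 = 838/13; x' = 227 − 3·(669/13) = 944/13.
Government outlay = subsidy × quantity = 13 × 944/13 = 944.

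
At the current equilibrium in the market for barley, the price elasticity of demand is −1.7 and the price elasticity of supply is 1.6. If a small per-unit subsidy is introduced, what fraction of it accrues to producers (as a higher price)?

Producer share = 17/33

For a small subsidy around the equilibrium, the benefit split depends on the relative slopes, which at a point are proportional to the elasticities.
Buyer share = εs/(εs + |εd|) = 1.6/(1.6 + 1.7) = 16/33; seller share = |εd|/(εs + |εd|) = 17/33.
So producers capture 17/33 of the subsidy.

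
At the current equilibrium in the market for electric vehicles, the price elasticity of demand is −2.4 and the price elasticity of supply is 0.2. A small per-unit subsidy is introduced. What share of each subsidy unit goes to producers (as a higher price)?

Producer share = 12/13

For a small subsidy around the equilibrium, the benefit split depends on the relative slopes, which at a point are proportional to the elasticities.
Buyer share = εs/(εs + |εd|) = 0.2/(0.2 + 2.4) = 1/13; seller share = |εd|/(εs + |εd|) = 12/13.
So producers capture 12/13 of the subsidy.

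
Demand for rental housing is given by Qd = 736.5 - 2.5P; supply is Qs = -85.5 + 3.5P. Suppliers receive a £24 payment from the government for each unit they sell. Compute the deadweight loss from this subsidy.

Pre-subsidy: 736.5 - 2.5P = -85.5 + 3.5P gives P* = 137, Q* = 394.
With the subsidy, sellers receive Ps = Pb + 24 for each unit, where Pb is the price buyers pay.
Supply in terms of Pb becomes Qs = -85.5 + 3.5(Pb + 24) = -1.5 + 3.5Pb. Setting this equal to demand: 736.5 - 2.5Pb = -1.5 + 3.5Pb, so Pb = 123.
Sellers receive Ps = 123 + 24 = 147; Q' = 736.5 − 2.5·123 = 429.
The subsidy expands output by 429 − 394 = 35 past the efficient level; on those units the gap between marginal cost and willingness to pay runs from 0 up to 24.
DWL = ½ × 24 × 35 = 420.

Deadweight loss = £420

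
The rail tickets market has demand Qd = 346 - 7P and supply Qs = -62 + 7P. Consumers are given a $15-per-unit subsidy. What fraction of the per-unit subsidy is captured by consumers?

Consumer share = 0.5

Pre-subsidy: 346 - 7P = -62 + 7P gives P* = 204/7, Q* = 142.
With the rebate, buyers effectively pay Pb = Ps − 15, where Ps is the price sellers receive.
Demand in terms of Ps becomes Qd = 346 − 7(Ps − 15) = 451 - 7Ps. Setting this equal to supply: 451 - 7Ps = -62 + 7Ps, so Ps = 513/14.
Buyers pay Pb = 513/14 − 15 = 303/14; Q' = -62 + 7·(513/14) = 194.5.
Buyers' price falls by P* − Pb = 204/7 − 303/14 = 7.5; sellers' price rises by Ps − P* = 513/14 − 204/7 = 7.5.
So consumers capture 7.5/15 = 0.5 of each unit of subsidy.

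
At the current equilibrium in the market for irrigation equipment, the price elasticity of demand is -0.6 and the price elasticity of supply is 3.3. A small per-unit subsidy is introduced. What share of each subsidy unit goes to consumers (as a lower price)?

For a small subsidy around the equilibrium, the benefit split depends on the relative slopes, which at a point are proportional to the elasticities.
Buyer share = εs/(εs + |εd|) = 3.3/(3.3 + 0.6) = 11/13; seller share = |εd|/(εs + |εd|) = 2/13.

Consumer share = 11/13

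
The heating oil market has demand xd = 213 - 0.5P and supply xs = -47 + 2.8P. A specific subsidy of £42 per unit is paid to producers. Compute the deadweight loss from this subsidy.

Pre-subsidy: 213 - 0.5P = -47 + 2.8P gives P* = 2600/33, x* = 5729/33.
With the subsidy, sellers receive Ps = Pb + 42 for each unit, where Pb is the price buyers pay.
Supply in terms of Pb becomes xs = -47 + 2.8(Pb + 42) = 70.6 + 2.8Pb. Setting this equal to demand: 213 - 0.5Pb = 70.6 + 2.8Pb, so Pb = 1424/33.
Sellers receive Ps = 1424/33 + 42 = 2810/33; x' = 213 − 0.5·(1424/33) = 6317/33.
The subsidy expands output by 6317/33 − 5729/33 = 196/11 past the efficient level; on those units the gap between marginal cost and willingness to pay runs from 0 up to 42.
DWL = ½ × 42 × 196/11 = 4116/11.

Deadweight loss = 4116/11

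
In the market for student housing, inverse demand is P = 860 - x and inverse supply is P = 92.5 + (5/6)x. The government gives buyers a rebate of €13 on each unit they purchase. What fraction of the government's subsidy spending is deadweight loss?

Pre-subsidy: 860 - x = 92.5 + (5/6)x gives x* = 4605/11 and P* = 4855/11.
With the rebate, buyers effectively pay Pb = Ps − 13, where Ps is the price sellers receive.
On the curves, Pb = 860 - x and Ps = 92.5 + (5/6)x; the wedge Ps − Pb = 13 gives 92.5 + (5/6)x − (860 - x) = 13, so x' = 4683/11.
Then Pb = 860 − 1·(4683/11) = 4777/11 and Ps = 92.5 + (5/6)·(4683/11) = 4920/11.
ΔCS = ½(4605/11 + 4683/11)(4855/11 − 4777/11) = 362232/121; ΔPS = ½(4605/11 + 4683/11)(4920/11 − 4855/11) = 301860/121.
Government spending = 13 × 4683/11 = 60879/11.
DWL = ½ × 13 × (4683/11 − 4605/11) = 507/11; fraction = (507/11) / (60879/11) = 13/1561.

DWL / government spending = 13/1561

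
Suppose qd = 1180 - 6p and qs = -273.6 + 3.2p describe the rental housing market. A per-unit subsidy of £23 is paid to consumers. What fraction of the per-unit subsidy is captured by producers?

Pre-subsidy: 1180 - 6p = -273.6 + 3.2p gives p* = 158, q* = 232.
With the rebate, buyers effectively pay pb = ps − 23, where ps is the price sellers receive.
Demand in terms of ps becomes qd = 1180 − 6(ps − 23) = 1318 - 6ps. Setting this equal to supply: 1318 - 6ps = -273.6 + 3.2ps, so ps = 173.
Buyers pay pb = 173 − 23 = 150; q' = -273.6 + 3.2·173 = 280.
Buyers' price falls by p* − pb = 158 − 150 = 8; sellers' price rises by ps − p* = 173 − 158 = 15.
So producers capture 15/23 = 15/23 of each unit of subsidy.

Producer share = 15/23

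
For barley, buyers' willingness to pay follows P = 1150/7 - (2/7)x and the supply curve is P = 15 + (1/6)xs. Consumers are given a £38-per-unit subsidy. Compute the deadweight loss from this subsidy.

Deadweight loss = £1596

Pre-subsidy: 1150/7 - (2/7)x = 15 + (1/6)x gives x* = 330 and P* = 70.
With the rebate, buyers effectively pay Pb = Ps − 38, where Ps is the price sellers receive.
On the curves, Pb = 1150/7 - (2/7)x and Ps = 15 + (1/6)x; the wedge Ps − Pb = 38 gives 15 + (1/6)x − (1150/7 - (2/7)x) = 38, so x' = 414.
Then Pb = 1150/7 − (2/7)·414 = 46 and Ps = 15 + (1/6)·414 = 84.
The subsidy expands output by 414 − 330 = 84 past the efficient level; on those units the gap between marginal cost and willingness to pay runs from 0 up to 38.
DWL = ½ × 38 × 84 = 1596.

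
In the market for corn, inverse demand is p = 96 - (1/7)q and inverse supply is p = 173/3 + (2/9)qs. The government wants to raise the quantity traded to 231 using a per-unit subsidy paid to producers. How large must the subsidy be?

At q = 231, from the demand curve buyers pay pb = 96 − (1/7)·231 = 63; from the supply curve sellers need ps = 173/3 + (2/9)·231 = 109.
The subsidy must fill the gap: s = ps − pb = 109 − 63 = 46.

Required subsidy s = 46 per unit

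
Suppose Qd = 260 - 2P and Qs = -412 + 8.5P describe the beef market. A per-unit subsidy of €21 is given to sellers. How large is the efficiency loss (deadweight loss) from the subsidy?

Pre-subsidy: 260 - 2P = -412 + 8.5P gives P* = 64, Q* = 132.
With the subsidy, sellers receive Ps = Pb + 21 for each unit, where Pb is the price buyers pay.
Supply in terms of Pb becomes Qs = -412 + 8.5(Pb + 21) = -233.5 + 8.5Pb. Setting this equal to demand: 260 - 2Pb = -233.5 + 8.5Pb, so Pb = 47.
Sellers receive Ps = 47 + 21 = 68; Q' = 260 − 2·47 = 166.
The subsidy expands output by 166 − 132 = 34 past the efficient level; on those units the gap between marginal cost and willingness to pay runs from 0 up to 21.
DWL = ½ × 21 × 34 = 357.

Deadweight loss = €357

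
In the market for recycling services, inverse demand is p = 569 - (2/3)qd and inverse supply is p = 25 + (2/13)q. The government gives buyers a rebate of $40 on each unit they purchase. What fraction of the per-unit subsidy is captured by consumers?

Pre-subsidy: 569 - (2/3)q = 25 + (2/13)q gives q* = 663 and p* = 127.
With the rebate, buyers effectively pay pb = ps − 40, where ps is the price sellers receive.
On the curves, pb = 569 - (2/3)q and ps = 25 + (2/13)q; the wedge ps − pb = 40 gives 25 + (2/13)q − (569 - (2/3)q) = 40, so q' = 711.75.
Then pb = 569 − (2/3)·711.75 = 94.5 and ps = 25 + (2/13)·711.75 = 134.5.
Buyers' price falls by p* − pb = 127 − 94.5 = 32.5; sellers' price rises by ps − p* = 134.5 − 127 = 7.5.
So consumers capture 32.5/40 = 0.8125 of each unit of subsidy.

Consumer share = 0.8125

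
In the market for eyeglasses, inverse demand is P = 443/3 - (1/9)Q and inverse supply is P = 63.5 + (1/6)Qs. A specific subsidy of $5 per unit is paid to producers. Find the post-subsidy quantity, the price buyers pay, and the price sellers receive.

Pre-subsidy: 443/3 - (1/9)Q = 63.5 + (1/6)Q gives Q* = 303 and P* = 114.
With the subsidy, sellers receive Ps = Pb + 5 for each unit, where Pb is the price buyers pay.
On the curves, Pb = 443/3 - (1/9)Q and Ps = 63.5 + (1/6)Q; the wedge Ps − Pb = 5 gives 63.5 + (1/6)Q − (443/3 - (1/9)Q) = 5, so Q' = 321.
Then Pb = 443/3 − (1/9)·321 = 112 and Ps = 63.5 + (1/6)·321 = 117.

Q' = 321; buyers pay $112; sellers receive $117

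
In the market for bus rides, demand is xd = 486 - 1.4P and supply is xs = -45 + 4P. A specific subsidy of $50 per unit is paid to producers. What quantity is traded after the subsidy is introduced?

x' = 10805/27

Pre-subsidy: 486 - 1.4P = -45 + 4P gives P* = 295/3, x* = 1045/3.
With the subsidy, sellers receive Ps = Pb + 50 for each unit, where Pb is the price buyers pay.
Supply in terms of Pb becomes xs = -45 + 4(Pb + 50) = 155 + 4Pb. Setting this equal to demand: 486 - 1.4Pb = 155 + 4Pb, so Pb = 1655/27.
Sellers receive Ps = 1655/27 + 50 = 3005/27; x' = 486 − 1.4·(1655/27) = 10805/27.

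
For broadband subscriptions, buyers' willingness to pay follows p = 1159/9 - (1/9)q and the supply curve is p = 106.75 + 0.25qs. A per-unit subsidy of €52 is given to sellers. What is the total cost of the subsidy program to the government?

Government cost = €10660

Pre-subsidy: 1159/9 - (1/9)q = 106.75 + 0.25q gives q* = 61 and p* = 122.
With the subsidy, sellers receive ps = pb + 52 for each unit, where pb is the price buyers pay.
On the curves, pb = 1159/9 - (1/9)q and ps = 106.75 + 0.25q; the wedge ps − pb = 52 gives 106.75 + 0.25q − (1159/9 - (1/9)q) = 52, so q' = 205.
Then pb = 1159/9 − (1/9)·205 = 106 and ps = 106.75 + 0.25·205 = 158.
Government outlay = subsidy × quantity = 52 × 205 = 10660.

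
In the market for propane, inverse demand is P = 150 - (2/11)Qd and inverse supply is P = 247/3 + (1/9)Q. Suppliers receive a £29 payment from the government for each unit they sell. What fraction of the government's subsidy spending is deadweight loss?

Pre-subsidy: 150 - (2/11)Q = 247/3 + (1/9)Q gives Q* = 231 and P* = 108.
With the subsidy, sellers receive Ps = Pb + 29 for each unit, where Pb is the price buyers pay.
On the curves, Pb = 150 - (2/11)Q and Ps = 247/3 + (1/9)Q; the wedge Ps − Pb = 29 gives 247/3 + (1/9)Q − (150 - (2/11)Q) = 29, so Q' = 330.
Then Pb = 150 − (2/11)·330 = 90 and Ps = 247/3 + (1/9)·330 = 119.
ΔCS = ½(231 + 330)(108 − 90) = 5049; ΔPS = ½(231 + 330)(119 − 108) = 3085.5.
Government spending = 29 × 330 = 9570.
DWL = ½ × 29 × (330 − 231) = 1435.5; fraction = 1435.5 / 9570 = 0.15.

DWL / government spending = 0.15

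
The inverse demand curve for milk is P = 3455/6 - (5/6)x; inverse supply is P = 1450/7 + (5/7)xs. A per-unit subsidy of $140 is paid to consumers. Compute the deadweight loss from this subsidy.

Pre-subsidy: 3455/6 - (5/6)x = 1450/7 + (5/7)x gives x* = 3097/13 and P* = 4905/13.
With the rebate, buyers effectively pay Pb = Ps − 140, where Ps is the price sellers receive.
On the curves, Pb = 3455/6 - (5/6)x and Ps = 1450/7 + (5/7)x; the wedge Ps − Pb = 140 gives 1450/7 + (5/7)x − (3455/6 - (5/6)x) = 140, so x' = 4273/13.
Then Pb = 3455/6 − (5/6)·(4273/13) = 3925/13 and Ps = 1450/7 + (5/7)·(4273/13) = 5745/13.
The subsidy expands output by 4273/13 − 3097/13 = 1176/13 past the efficient level; on those units the gap between marginal cost and willingness to pay runs from 0 up to 140.
DWL = ½ × 140 × 1176/13 = 82320/13.

Deadweight loss = 82320/13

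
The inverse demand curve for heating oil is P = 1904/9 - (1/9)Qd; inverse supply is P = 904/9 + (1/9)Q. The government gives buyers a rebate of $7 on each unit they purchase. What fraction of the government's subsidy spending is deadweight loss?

DWL / government spending = 63/2126

Pre-subsidy: 1904/9 - (1/9)Q = 904/9 + (1/9)Q gives Q* = 500 and P* = 156.
With the rebate, buyers effectively pay Pb = Ps − 7, where Ps is the price sellers receive.
On the curves, Pb = 1904/9 - (1/9)Q and Ps = 904/9 + (1/9)Q; the wedge Ps − Pb = 7 gives 904/9 + (1/9)Q − (1904/9 - (1/9)Q) = 7, so Q' = 531.5.
Then Pb = 1904/9 − (1/9)·531.5 = 152.5 and Ps = 904/9 + (1/9)·531.5 = 159.5.
ΔCS = ½(500 + 531.5)(156 − 152.5) = 1805.125; ΔPS = ½(500 + 531.5)(159.5 − 156) = 1805.125.
Government spending = 7 × 531.5 = 3720.5.
DWL = ½ × 7 × (531.5 − 500) = 110.25; fraction = 110.25 / 3720.5 = 63/2126.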